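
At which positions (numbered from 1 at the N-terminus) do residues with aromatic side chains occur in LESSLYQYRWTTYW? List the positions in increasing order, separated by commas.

6, 8, 10, 13, 14

Phenylalanine (F), tryptophan (W), and tyrosine (Y) have aromatic ring side chains.
Matching residues: Y6, Y8, W10, Y13, W14.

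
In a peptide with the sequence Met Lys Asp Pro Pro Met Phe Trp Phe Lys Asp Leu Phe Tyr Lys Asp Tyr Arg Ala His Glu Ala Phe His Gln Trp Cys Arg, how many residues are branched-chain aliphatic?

1

The BCAAs are Val, Leu, and Ile — aliphatic side chains with a branch point.
Matching residues: Leu12.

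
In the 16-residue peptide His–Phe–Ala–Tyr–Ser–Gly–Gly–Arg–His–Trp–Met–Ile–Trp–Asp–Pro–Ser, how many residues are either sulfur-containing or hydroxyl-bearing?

4

Sulfur-containing: C, M. Hydroxyl-bearing: S, T, Y.
Sulfur-containing residues here: Met11 (1).
Hydroxyl-bearing residues here: Tyr4, Ser5, Ser16 (3).
The two groups share no amino acid, so total = 1 + 3 = 4.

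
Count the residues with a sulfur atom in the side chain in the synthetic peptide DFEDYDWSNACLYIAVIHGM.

Cysteine (C, thiol) and methionine (M, thioether) are the two sulfur-containing amino acids.
Matching residues: C11, M20.

2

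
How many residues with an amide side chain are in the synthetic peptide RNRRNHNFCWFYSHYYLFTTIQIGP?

Only N (asparagine) and Q (glutamine) carry a side-chain carboxamide.
Matching residues: N2, N5, N7, Q22.

4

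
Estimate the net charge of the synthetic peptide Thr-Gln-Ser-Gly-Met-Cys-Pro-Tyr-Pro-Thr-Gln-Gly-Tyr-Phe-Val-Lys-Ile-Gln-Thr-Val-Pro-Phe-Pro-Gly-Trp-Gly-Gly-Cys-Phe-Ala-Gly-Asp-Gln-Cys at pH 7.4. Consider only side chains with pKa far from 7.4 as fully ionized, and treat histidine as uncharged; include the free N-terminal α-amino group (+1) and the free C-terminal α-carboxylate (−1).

0

At pH ~7.4 the Lys and Arg side chains are protonated (+1), the Asp and Glu side chains are deprotonated (−1), and with His taken as neutral all other side chains carry no charge.
Positive (K, R): Lys16 → +1.
Negative (D, E): Asp32 → −1.
The N-terminus (+1) and C-terminus (−1) cancel.
Net charge = (+1) + (−1) = 0.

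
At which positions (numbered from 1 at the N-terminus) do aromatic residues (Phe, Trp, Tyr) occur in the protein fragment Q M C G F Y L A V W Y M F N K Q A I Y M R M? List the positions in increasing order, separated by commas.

5, 6, 10, 11, 13, 19

Matching residues: F5, Y6, W10, Y11, F13, Y19.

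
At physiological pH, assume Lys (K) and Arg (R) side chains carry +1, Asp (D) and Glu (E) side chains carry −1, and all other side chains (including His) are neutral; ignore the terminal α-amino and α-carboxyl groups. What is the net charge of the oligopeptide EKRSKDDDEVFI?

-2

Positive (K, R): K2, R3, K5 → +3.
Negative (D, E): E1, D6, D7, D8, E9 → −5.
Net charge = (+3) + (−5) = −2.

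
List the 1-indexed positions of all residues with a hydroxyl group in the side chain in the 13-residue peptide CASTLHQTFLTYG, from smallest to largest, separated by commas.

The –OH-bearing residues are Ser, Thr (aliphatic alcohols), and Tyr (phenol).
Matching residues: S3, T4, T8, T11, Y12.

3, 4, 8, 11, 12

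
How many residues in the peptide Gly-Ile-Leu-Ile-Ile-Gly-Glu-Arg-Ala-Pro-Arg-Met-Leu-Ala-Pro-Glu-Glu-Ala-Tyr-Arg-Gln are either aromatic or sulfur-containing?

Aromatic: F, W, Y. Sulfur-containing: C, M.
Aromatic residues here: Tyr19 (1).
Sulfur-containing residues here: Met12 (1).
The two groups share no amino acid, so total = 1 + 1 = 2.

2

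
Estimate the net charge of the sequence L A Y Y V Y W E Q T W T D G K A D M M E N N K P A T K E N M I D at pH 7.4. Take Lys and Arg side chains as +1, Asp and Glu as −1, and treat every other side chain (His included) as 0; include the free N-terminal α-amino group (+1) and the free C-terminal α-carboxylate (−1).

-3

Positive (K, R): K15, K23, K27 → +3.
Negative (D, E): E8, D13, D17, E20, E28, D32 → −6.
The N-terminus (+1) and C-terminus (−1) cancel.
Net charge = (+3) + (−6) = −3.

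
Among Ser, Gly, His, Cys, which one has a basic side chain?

His

The basic amino acids are Lys (K), Arg (R), and His (H).
Of the listed options, only His belongs to this group.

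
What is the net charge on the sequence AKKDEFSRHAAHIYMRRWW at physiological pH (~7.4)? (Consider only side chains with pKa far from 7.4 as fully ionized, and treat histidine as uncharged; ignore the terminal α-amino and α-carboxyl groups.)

+3

Near pH 7.4, K and R contribute +1 each, D and E contribute −1 each, and every other side chain (His included, as stated) is uncharged.
Positive (K, R): K2, K3, R8, R16, R17 → +5.
Negative (D, E): D4, E5 → −2.
Net charge = (+5) + (−2) = +3.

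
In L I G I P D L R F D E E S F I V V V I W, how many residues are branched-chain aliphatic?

9

V, L, and I make up the branched-chain aliphatic group.
Matching residues: L1, I2, I4, L7, I15, V16, V17, V18, I19.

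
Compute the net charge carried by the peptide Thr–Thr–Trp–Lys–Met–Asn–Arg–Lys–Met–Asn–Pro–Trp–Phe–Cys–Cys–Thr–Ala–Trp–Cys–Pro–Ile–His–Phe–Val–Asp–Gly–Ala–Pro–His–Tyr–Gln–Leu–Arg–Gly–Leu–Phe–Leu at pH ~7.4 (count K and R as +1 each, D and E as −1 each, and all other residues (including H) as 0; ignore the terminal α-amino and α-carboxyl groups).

Positive (K, R): Lys4, Arg7, Lys8, Arg33 → +4.
Negative (D, E): Asp25 → −1.
Net charge = (+4) + (−1) = +3.

+3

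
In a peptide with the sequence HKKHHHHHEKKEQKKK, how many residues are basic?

The basic amino acids are Lys (K), Arg (R), and His (H).
Matching residues: H1, K2, K3, H4, H5, H6, H7, H8, K10, K11, K14, K15, K16.

13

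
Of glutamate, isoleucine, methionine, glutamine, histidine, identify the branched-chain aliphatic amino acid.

The BCAAs are Val, Leu, and Ile — aliphatic side chains with a branch point.
Of the listed options, only isoleucine belongs to this group.

isoleucine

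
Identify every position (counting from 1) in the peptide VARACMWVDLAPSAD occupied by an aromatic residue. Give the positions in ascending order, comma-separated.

Phenylalanine (F), tryptophan (W), and tyrosine (Y) have aromatic ring side chains.
Matching residues: W7.

7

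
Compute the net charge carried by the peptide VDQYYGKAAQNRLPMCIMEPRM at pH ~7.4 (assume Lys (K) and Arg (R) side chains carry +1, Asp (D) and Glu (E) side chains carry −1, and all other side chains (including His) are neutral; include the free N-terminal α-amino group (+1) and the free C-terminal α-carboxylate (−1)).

+1

Positive (K, R): K7, R12, R21 → +3.
Negative (D, E): D2, E19 → −2.
The N-terminus (+1) and C-terminus (−1) cancel.
Net charge = (+3) + (−2) = +1.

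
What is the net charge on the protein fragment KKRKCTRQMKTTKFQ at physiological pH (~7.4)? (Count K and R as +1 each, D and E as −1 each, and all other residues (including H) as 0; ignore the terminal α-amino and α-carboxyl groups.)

+7

Positive (K, R): K1, K2, R3, K4, R7, K10, K13 → +7.
Negative (D, E): none → −0.
Net charge = (+7) + (−0) = +7.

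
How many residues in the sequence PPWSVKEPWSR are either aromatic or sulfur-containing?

Aromatic: F, W, Y. Sulfur-containing: C, M.
Aromatic residues here: W3, W9 (2).
Sulfur-containing residues here: none (0).
The two groups share no amino acid, so total = 2 + 0 = 2.

2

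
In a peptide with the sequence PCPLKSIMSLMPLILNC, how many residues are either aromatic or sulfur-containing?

Aromatic: F, W, Y. Sulfur-containing: C, M.
Aromatic residues here: none (0).
Sulfur-containing residues here: C2, M8, M11, C17 (4).
The two groups share no amino acid, so total = 0 + 4 = 4.

4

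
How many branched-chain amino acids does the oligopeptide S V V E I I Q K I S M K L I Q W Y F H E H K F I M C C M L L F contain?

10

V, L, and I make up the branched-chain aliphatic group.
Matching residues: V2, V3, I5, I6, I9, L13, I14, I24, L29, L30.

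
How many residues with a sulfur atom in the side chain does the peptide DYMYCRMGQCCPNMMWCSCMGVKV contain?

10

Cysteine (C, thiol) and methionine (M, thioether) are the two sulfur-containing amino acids.
Matching residues: M3, C5, M7, C10, C11, M14, M15, C17, C19, M20.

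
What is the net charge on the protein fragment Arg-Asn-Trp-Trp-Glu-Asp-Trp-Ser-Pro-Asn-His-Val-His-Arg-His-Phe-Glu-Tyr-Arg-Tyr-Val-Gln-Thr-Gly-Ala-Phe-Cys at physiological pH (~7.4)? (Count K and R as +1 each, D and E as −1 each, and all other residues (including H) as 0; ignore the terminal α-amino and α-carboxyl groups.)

0

Positive (K, R): Arg1, Arg14, Arg19 → +3.
Negative (D, E): Glu5, Asp6, Glu17 → −3.
Net charge = (+3) + (−3) = 0.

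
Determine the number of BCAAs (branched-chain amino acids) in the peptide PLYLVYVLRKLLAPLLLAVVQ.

The BCAAs are Val, Leu, and Ile — aliphatic side chains with a branch point.
Matching residues: L2, L4, V5, V7, L8, L11, L12, L15, L16, L17, V19, V20.

12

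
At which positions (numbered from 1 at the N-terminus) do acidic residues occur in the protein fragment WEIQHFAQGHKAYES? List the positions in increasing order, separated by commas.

The acidic residues are Asp (D) and Glu (E), whose side chains end in a carboxylate group.
Matching residues: E2, E14.

2, 14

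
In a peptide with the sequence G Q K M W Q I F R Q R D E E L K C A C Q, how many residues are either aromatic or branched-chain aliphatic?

4

Aromatic: F, W, Y. Branched-chain aliphatic: I, L, V.
Aromatic residues here: W5, F8 (2).
Branched-chain aliphatic residues here: I7, L15 (2).
The two groups share no amino acid, so total = 2 + 2 = 4.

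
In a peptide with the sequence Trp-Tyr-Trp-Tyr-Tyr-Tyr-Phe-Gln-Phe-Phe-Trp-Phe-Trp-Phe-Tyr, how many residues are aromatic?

Phenylalanine (F), tryptophan (W), and tyrosine (Y) have aromatic ring side chains.
Matching residues: Trp1, Tyr2, Trp3, Tyr4, Tyr5, Tyr6, Phe7, Phe9, Phe10, Trp11, Phe12, Trp13, Phe14, Tyr15.

14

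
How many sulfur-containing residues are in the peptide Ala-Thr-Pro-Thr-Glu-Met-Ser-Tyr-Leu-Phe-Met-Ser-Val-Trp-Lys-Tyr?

2

The sulfur-bearing residues are cysteine (–SH) and methionine (–S–CH₃).
Matching residues: Met6, Met11.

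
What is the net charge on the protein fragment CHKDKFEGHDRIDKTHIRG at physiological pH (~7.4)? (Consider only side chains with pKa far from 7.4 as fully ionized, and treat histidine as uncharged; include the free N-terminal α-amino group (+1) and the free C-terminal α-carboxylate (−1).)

+1

The side chains ionized at physiological pH are Lys/Arg (+1) and Asp/Glu (−1); with His treated as neutral, nothing else contributes.
Positive (K, R): K3, K5, R11, K14, R18 → +5.
Negative (D, E): D4, E7, D10, D13 → −4.
The N-terminus (+1) and C-terminus (−1) cancel.
Net charge = (+5) + (−4) = +1.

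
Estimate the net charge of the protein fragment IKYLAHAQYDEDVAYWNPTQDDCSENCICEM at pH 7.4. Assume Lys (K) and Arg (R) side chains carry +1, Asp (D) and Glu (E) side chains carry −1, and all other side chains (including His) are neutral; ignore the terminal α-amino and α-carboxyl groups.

Positive (K, R): K2 → +1.
Negative (D, E): D10, E11, D12, D21, D22, E25, E30 → −7.
Net charge = (+1) + (−7) = −6.

-6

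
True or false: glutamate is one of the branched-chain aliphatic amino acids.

False

Valine (V), leucine (L), and isoleucine (I) are the branched-chain amino acids.
Glutamate is not in this group.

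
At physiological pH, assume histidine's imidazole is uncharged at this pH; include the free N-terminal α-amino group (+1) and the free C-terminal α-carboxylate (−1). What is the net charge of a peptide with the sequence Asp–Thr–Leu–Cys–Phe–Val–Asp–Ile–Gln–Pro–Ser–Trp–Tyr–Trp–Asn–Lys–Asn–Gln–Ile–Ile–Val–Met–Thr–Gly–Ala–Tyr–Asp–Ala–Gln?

-2

At pH ~7.4 the Lys and Arg side chains are protonated (+1), the Asp and Glu side chains are deprotonated (−1), and with His taken as neutral all other side chains carry no charge.
Positive (K, R): Lys16 → +1.
Negative (D, E): Asp1, Asp7, Asp27 → −3.
The N-terminus (+1) and C-terminus (−1) cancel.
Net charge = (+1) + (−3) = −2.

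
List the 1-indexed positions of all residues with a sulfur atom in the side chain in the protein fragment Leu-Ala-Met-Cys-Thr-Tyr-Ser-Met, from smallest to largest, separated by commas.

The sulfur-bearing residues are cysteine (–SH) and methionine (–S–CH₃).
Matching residues: Met3, Cys4, Met8.

3, 4, 8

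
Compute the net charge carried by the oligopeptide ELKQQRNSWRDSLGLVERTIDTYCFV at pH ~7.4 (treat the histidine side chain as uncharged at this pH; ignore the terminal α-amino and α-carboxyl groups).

The side chains ionized at physiological pH are Lys/Arg (+1) and Asp/Glu (−1); with His treated as neutral, nothing else contributes.
Positive (K, R): K3, R6, R10, R18 → +4.
Negative (D, E): E1, D11, E17, D21 → −4.
Net charge = (+4) + (−4) = 0.

0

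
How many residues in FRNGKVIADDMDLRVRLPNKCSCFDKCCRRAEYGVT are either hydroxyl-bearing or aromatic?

Hydroxyl-bearing: S, T, Y. Aromatic: F, W, Y.
Hydroxyl-bearing residues here: S22, Y33, T36 (3).
Aromatic residues here: F1, F24, Y33 (3).
Y is in both groups, so the 1 Y residue must not be double-counted.
Total = 3 + 3 − 1 = 5.

5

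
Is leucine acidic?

Only D (aspartate) and E (glutamate) carry a side-chain carboxylic acid.
Leucine is not in this group.

No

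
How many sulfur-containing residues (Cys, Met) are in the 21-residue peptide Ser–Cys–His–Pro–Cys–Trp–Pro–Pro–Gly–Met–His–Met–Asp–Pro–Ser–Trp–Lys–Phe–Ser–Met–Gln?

Matching residues: Cys2, Cys5, Met10, Met12, Met20.

5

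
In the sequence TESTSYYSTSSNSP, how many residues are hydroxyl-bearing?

11

The –OH-bearing residues are Ser, Thr (aliphatic alcohols), and Tyr (phenol).
Matching residues: T1, S3, T4, S5, Y6, Y7, S8, T9, S10, S11, S13.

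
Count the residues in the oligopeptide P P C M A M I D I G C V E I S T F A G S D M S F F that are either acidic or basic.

3

Acidic: D, E. Basic: H, K, R.
Acidic residues here: D8, E13, D21 (3).
Basic residues here: none (0).
The two groups share no amino acid, so total = 3 + 0 = 3.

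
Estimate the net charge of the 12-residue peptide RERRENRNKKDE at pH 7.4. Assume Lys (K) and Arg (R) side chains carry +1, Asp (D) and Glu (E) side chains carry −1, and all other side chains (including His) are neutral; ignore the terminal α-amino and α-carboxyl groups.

Positive (K, R): R1, R3, R4, R7, K9, K10 → +6.
Negative (D, E): E2, E5, D11, E12 → −4.
Net charge = (+6) + (−4) = +2.

+2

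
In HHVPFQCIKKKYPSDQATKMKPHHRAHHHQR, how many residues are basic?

The basic amino acids are Lys (K), Arg (R), and His (H).
Matching residues: H1, H2, K9, K10, K11, K19, K21, H23, H24, R25, H27, H28, H29, R31.

14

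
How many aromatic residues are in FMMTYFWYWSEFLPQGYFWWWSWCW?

Phenylalanine (F), tryptophan (W), and tyrosine (Y) have aromatic ring side chains.
Matching residues: F1, Y5, F6, W7, Y8, W9, F12, Y17, F18, W19, W20, W21, W23, W25.

14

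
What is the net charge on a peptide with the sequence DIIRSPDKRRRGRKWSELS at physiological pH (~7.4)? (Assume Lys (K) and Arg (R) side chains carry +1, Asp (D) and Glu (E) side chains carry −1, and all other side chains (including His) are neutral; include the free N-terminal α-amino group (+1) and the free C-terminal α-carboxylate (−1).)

+4

Positive (K, R): R4, K8, R9, R10, R11, R13, K14 → +7.
Negative (D, E): D1, D7, E17 → −3.
The N-terminus (+1) and C-terminus (−1) cancel.
Net charge = (+7) + (−3) = +4.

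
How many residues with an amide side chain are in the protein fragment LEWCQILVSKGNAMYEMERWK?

The amide-side-chain residues are Asn (N) and Gln (Q).
Matching residues: Q5, N12.

2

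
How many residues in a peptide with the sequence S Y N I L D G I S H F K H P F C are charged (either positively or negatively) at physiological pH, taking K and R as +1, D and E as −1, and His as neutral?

2

Charged side chains at pH ~7.4: K, R (positive); D, E (negative).
Matching residues: D6, K12.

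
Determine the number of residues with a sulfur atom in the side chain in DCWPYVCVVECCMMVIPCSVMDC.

9

Only Cys (C) and Met (M) have a sulfur atom in the side chain.
Matching residues: C2, C7, C11, C12, M13, M14, C18, M21, C23.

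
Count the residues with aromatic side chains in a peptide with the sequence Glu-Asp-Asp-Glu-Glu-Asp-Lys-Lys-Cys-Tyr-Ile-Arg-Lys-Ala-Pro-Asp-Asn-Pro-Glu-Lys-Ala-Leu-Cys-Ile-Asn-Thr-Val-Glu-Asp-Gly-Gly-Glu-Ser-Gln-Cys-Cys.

Phenylalanine (F), tryptophan (W), and tyrosine (Y) have aromatic ring side chains.
Matching residues: Tyr10.

1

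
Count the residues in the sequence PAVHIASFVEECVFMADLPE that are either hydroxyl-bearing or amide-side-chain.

1

Hydroxyl-bearing: S, T, Y. Amide-side-chain: N, Q.
Hydroxyl-bearing residues here: S7 (1).
Amide-side-chain residues here: none (0).
The two groups share no amino acid, so total = 1 + 0 = 1.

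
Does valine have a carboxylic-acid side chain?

No

Aspartate (D) and glutamate (E) have carboxylic-acid side chains and are the acidic amino acids.
Valine is not in this group.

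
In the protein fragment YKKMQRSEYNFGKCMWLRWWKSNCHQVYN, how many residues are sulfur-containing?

The sulfur-bearing residues are cysteine (–SH) and methionine (–S–CH₃).
Matching residues: M4, C14, M15, C24.

4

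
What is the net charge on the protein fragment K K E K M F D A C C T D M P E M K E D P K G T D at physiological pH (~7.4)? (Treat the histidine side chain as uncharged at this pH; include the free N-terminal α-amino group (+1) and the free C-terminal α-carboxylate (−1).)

-2

The side chains ionized at physiological pH are Lys/Arg (+1) and Asp/Glu (−1); with His treated as neutral, nothing else contributes.
Positive (K, R): K1, K2, K4, K17, K21 → +5.
Negative (D, E): E3, D7, D12, E15, E18, D19, D24 → −7.
The N-terminus (+1) and C-terminus (−1) cancel.
Net charge = (+5) + (−7) = −2.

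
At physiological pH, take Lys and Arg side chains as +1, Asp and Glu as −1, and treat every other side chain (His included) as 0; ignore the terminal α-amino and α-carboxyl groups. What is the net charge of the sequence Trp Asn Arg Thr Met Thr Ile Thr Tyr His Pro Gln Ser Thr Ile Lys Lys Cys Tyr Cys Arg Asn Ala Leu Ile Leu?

Positive (K, R): Arg3, Lys16, Lys17, Arg21 → +4.
Negative (D, E): none → −0.
Net charge = (+4) + (−0) = +4.

+4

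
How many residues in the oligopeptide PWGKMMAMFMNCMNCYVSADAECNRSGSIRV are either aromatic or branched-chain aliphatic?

Aromatic: F, W, Y. Branched-chain aliphatic: I, L, V.
Aromatic residues here: W2, F9, Y16 (3).
Branched-chain aliphatic residues here: V17, I29, V31 (3).
The two groups share no amino acid, so total = 3 + 3 = 6.

6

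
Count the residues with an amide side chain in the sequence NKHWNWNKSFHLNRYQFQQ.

Only N (asparagine) and Q (glutamine) carry a side-chain carboxamide.
Matching residues: N1, N5, N7, N13, Q16, Q18, Q19.

7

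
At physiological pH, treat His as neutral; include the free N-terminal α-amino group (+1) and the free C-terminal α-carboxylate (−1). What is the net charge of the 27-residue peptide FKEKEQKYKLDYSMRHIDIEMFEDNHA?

-2

Near pH 7.4, K and R contribute +1 each, D and E contribute −1 each, and every other side chain (His included, as stated) is uncharged.
Positive (K, R): K2, K4, K7, K9, R15 → +5.
Negative (D, E): E3, E5, D11, D18, E20, E23, D24 → −7.
The N-terminus (+1) and C-terminus (−1) cancel.
Net charge = (+5) + (−7) = −2.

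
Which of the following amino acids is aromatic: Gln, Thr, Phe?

Phe

Phenylalanine (F), tryptophan (W), and tyrosine (Y) have aromatic ring side chains.
Of the listed options, only Phe belongs to this group.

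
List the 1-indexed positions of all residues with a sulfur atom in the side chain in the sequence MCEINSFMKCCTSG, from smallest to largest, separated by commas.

1, 2, 8, 10, 11

Only Cys (C) and Met (M) have a sulfur atom in the side chain.
Matching residues: M1, C2, M8, C10, C11.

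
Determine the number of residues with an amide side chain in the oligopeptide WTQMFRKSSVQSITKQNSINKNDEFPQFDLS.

7

Only N (asparagine) and Q (glutamine) carry a side-chain carboxamide.
Matching residues: Q3, Q11, Q16, N17, N20, N22, Q27.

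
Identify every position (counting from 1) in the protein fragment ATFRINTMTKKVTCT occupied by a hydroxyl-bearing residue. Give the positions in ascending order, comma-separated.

S, T, and Y are the three residues with a side-chain hydroxyl.
Matching residues: T2, T7, T9, T13, T15.

2, 7, 9, 13, 15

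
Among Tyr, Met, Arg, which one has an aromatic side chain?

Phenylalanine (F), tryptophan (W), and tyrosine (Y) have aromatic ring side chains.
Of the listed options, only Tyr belongs to this group.

Tyr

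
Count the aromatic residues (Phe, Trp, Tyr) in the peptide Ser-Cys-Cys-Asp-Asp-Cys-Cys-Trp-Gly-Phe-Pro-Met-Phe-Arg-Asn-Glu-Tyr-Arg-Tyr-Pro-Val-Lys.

Matching residues: Trp8, Phe10, Phe13, Tyr17, Tyr19.

5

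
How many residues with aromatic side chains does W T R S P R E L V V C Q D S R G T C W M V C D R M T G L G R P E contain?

2

The aromatic amino acids are Phe (F, benzyl), Trp (W, indole), and Tyr (Y, phenol).
Matching residues: W1, W19.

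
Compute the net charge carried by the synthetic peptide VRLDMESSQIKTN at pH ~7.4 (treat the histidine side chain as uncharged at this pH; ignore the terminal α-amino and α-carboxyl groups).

The side chains ionized at physiological pH are Lys/Arg (+1) and Asp/Glu (−1); with His treated as neutral, nothing else contributes.
Positive (K, R): R2, K11 → +2.
Negative (D, E): D4, E6 → −2.
Net charge = (+2) + (−2) = 0.

0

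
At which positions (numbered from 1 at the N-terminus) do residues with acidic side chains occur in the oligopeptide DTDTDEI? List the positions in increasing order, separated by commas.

1, 3, 5, 6

Aspartate (D) and glutamate (E) have carboxylic-acid side chains and are the acidic amino acids.
Matching residues: D1, D3, D5, E6.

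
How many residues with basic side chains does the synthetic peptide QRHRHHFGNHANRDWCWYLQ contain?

7

Lysine (K), arginine (R), and histidine (H) have basic, nitrogen-containing side chains.
Matching residues: R2, H3, R4, H5, H6, H10, R13.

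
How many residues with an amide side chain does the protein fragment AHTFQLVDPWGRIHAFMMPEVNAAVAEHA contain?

2

The amide-side-chain residues are Asn (N) and Gln (Q).
Matching residues: Q5, N22.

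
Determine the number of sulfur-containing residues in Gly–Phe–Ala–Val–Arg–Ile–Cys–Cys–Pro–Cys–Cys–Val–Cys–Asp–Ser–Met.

6

Only Cys (C) and Met (M) have a sulfur atom in the side chain.
Matching residues: Cys7, Cys8, Cys10, Cys11, Cys13, Met16.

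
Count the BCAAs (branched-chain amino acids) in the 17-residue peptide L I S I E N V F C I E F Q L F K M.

V, L, and I make up the branched-chain aliphatic group.
Matching residues: L1, I2, I4, V7, I10, L14.

6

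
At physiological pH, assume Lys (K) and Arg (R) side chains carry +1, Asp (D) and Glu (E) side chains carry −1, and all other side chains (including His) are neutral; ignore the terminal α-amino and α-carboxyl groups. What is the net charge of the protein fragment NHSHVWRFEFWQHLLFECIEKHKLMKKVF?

+2

Positive (K, R): R7, K21, K23, K26, K27 → +5.
Negative (D, E): E9, E17, E20 → −3.
Net charge = (+5) + (−3) = +2.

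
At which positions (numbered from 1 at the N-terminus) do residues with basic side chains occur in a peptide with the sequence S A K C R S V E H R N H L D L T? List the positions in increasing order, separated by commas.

3, 5, 9, 10, 12

Lysine (K), arginine (R), and histidine (H) have basic, nitrogen-containing side chains.
Matching residues: K3, R5, H9, R10, H12.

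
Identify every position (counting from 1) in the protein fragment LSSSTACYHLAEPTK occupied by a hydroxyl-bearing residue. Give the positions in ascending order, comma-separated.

Serine (S), threonine (T), and tyrosine (Y) each carry a hydroxyl group on the side chain.
Matching residues: S2, S3, S4, T5, Y8, T14.

2, 3, 4, 5, 8, 14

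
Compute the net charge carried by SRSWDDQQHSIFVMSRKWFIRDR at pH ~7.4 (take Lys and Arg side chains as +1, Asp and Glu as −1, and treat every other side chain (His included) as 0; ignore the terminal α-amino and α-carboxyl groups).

Positive (K, R): R2, R16, K17, R21, R23 → +5.
Negative (D, E): D5, D6, D22 → −3.
Net charge = (+5) + (−3) = +2.

+2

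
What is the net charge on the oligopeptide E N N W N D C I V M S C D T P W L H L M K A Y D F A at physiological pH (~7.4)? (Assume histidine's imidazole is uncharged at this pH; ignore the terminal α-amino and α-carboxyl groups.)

-3

At pH ~7.4 the Lys and Arg side chains are protonated (+1), the Asp and Glu side chains are deprotonated (−1), and with His taken as neutral all other side chains carry no charge.
Positive (K, R): K21 → +1.
Negative (D, E): E1, D6, D13, D24 → −4.
Net charge = (+1) + (−4) = −3.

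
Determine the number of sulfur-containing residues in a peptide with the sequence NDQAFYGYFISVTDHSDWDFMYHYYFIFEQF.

1

The sulfur-bearing residues are cysteine (–SH) and methionine (–S–CH₃).
Matching residues: M21.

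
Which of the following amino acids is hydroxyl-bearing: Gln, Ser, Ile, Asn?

Ser

S, T, and Y are the three residues with a side-chain hydroxyl.
Of the listed options, only Ser belongs to this group.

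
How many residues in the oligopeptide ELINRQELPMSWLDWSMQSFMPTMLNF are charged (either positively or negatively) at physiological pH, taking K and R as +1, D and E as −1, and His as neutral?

Charged side chains at pH ~7.4: K, R (positive); D, E (negative).
Matching residues: E1, R5, E7, D14.

4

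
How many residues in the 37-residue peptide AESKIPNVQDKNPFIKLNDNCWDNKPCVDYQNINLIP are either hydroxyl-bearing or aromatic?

4

Hydroxyl-bearing: S, T, Y. Aromatic: F, W, Y.
Hydroxyl-bearing residues here: S3, Y30 (2).
Aromatic residues here: F14, W22, Y30 (3).
Y is in both groups, so the 1 Y residue must not be double-counted.
Total = 2 + 3 − 1 = 4.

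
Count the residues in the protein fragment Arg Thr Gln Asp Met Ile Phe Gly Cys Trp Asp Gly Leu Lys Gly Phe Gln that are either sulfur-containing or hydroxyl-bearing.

Sulfur-containing: C, M. Hydroxyl-bearing: S, T, Y.
Sulfur-containing residues here: Met5, Cys9 (2).
Hydroxyl-bearing residues here: Thr2 (1).
The two groups share no amino acid, so total = 2 + 1 = 3.

3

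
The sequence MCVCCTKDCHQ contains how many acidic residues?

1

The acidic residues are Asp (D) and Glu (E), whose side chains end in a carboxylate group.
Matching residues: D8.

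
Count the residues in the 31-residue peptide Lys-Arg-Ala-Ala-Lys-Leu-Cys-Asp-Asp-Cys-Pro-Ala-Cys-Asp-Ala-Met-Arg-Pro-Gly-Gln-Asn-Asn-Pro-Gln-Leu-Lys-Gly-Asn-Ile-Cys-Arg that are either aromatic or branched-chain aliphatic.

3

Aromatic: F, W, Y. Branched-chain aliphatic: I, L, V.
Aromatic residues here: none (0).
Branched-chain aliphatic residues here: Leu6, Leu25, Ile29 (3).
The two groups share no amino acid, so total = 0 + 3 = 3.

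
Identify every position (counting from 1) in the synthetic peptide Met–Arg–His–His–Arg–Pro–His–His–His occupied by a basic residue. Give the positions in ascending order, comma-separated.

2, 3, 4, 5, 7, 8, 9

K, R, and H are the three residues with basic side chains (ε-amine, guanidinium, and imidazole respectively).
Matching residues: Arg2, His3, His4, Arg5, His7, His8, His9.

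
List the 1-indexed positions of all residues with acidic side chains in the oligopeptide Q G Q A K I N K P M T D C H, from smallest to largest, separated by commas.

12

Only D (aspartate) and E (glutamate) carry a side-chain carboxylic acid.
Matching residues: D12.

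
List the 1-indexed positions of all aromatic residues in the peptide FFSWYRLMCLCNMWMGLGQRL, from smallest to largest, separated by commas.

1, 2, 4, 5, 14

F, W, and Y each carry an aromatic ring on the side chain.
Matching residues: F1, F2, W4, Y5, W14.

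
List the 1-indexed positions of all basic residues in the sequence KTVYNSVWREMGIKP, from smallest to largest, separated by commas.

1, 9, 14

The basic amino acids are Lys (K), Arg (R), and His (H).
Matching residues: K1, R9, K14.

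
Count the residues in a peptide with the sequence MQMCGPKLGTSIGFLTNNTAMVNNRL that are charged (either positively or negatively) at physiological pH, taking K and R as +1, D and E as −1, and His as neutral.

Charged side chains at pH ~7.4: K, R (positive); D, E (negative).
Matching residues: K7, R25.

2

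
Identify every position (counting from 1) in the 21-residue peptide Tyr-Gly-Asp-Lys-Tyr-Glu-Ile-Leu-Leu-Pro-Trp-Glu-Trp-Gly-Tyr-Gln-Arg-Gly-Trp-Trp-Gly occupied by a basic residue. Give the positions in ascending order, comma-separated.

4, 17

K, R, and H are the three residues with basic side chains (ε-amine, guanidinium, and imidazole respectively).
Matching residues: Lys4, Arg17.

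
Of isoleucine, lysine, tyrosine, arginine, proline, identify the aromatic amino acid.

tyrosine

F, W, and Y each carry an aromatic ring on the side chain.
Of the listed options, only tyrosine belongs to this group.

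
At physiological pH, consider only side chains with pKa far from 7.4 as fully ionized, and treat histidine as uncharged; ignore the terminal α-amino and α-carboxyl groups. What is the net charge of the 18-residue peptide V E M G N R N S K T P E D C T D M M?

-2

At pH ~7.4 the Lys and Arg side chains are protonated (+1), the Asp and Glu side chains are deprotonated (−1), and with His taken as neutral all other side chains carry no charge.
Positive (K, R): R6, K9 → +2.
Negative (D, E): E2, E12, D13, D16 → −4.
Net charge = (+2) + (−4) = −2.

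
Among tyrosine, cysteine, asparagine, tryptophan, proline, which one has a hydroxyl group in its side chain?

tyrosine

The –OH-bearing residues are Ser, Thr (aliphatic alcohols), and Tyr (phenol).
Of the listed options, only tyrosine belongs to this group.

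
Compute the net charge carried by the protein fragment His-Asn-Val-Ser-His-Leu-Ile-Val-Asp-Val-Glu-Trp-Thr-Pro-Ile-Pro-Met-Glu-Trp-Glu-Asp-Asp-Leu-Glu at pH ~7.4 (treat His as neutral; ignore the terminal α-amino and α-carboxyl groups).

-7

Near pH 7.4, K and R contribute +1 each, D and E contribute −1 each, and every other side chain (His included, as stated) is uncharged.
Positive (K, R): none → +0.
Negative (D, E): Asp9, Glu11, Glu18, Glu20, Asp21, Asp22, Glu24 → −7.
Net charge = (+0) + (−7) = −7.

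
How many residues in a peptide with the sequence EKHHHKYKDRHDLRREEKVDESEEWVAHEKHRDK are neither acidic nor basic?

Acidic: D, E. Basic: K, R, H. All other residues are neither.
Matching residues: Y7, L13, V19, S22, W25, V26, A27.

7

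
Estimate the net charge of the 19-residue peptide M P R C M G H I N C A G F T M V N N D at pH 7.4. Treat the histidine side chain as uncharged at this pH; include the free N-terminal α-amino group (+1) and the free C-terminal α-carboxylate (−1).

0

At pH ~7.4 the Lys and Arg side chains are protonated (+1), the Asp and Glu side chains are deprotonated (−1), and with His taken as neutral all other side chains carry no charge.
Positive (K, R): R3 → +1.
Negative (D, E): D19 → −1.
The N-terminus (+1) and C-terminus (−1) cancel.
Net charge = (+1) + (−1) = 0.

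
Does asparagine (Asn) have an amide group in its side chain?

The amide-side-chain residues are Asn (N) and Gln (Q).
Asparagine is in this group.

Yes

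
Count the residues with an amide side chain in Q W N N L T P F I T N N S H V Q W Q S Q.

8

The amide-side-chain residues are Asn (N) and Gln (Q).
Matching residues: Q1, N3, N4, N11, N12, Q16, Q18, Q20.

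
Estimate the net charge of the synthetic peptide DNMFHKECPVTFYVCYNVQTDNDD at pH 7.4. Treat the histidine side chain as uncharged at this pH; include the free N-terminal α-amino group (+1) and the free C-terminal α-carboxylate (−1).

Near pH 7.4, K and R contribute +1 each, D and E contribute −1 each, and every other side chain (His included, as stated) is uncharged.
Positive (K, R): K6 → +1.
Negative (D, E): D1, E7, D21, D23, D24 → −5.
The N-terminus (+1) and C-terminus (−1) cancel.
Net charge = (+1) + (−5) = −4.

-4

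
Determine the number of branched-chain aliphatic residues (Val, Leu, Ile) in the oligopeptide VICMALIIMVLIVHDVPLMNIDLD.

Matching residues: V1, I2, L6, I7, I8, V10, L11, I12, V13, V16, L18, I21, L23.

13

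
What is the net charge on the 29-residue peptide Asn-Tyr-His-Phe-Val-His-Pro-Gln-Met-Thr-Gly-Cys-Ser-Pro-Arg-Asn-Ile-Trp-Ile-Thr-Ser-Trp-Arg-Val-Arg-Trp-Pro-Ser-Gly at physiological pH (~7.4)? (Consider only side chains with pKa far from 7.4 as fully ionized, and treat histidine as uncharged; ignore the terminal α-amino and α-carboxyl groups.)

+3

The side chains ionized at physiological pH are Lys/Arg (+1) and Asp/Glu (−1); with His treated as neutral, nothing else contributes.
Positive (K, R): Arg15, Arg23, Arg25 → +3.
Negative (D, E): none → −0.
Net charge = (+3) + (−0) = +3.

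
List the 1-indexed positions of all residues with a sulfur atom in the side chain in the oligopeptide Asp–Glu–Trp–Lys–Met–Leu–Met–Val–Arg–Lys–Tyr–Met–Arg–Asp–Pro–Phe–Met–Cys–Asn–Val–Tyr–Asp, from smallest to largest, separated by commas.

Only Cys (C) and Met (M) have a sulfur atom in the side chain.
Matching residues: Met5, Met7, Met12, Met17, Cys18.

5, 7, 12, 17, 18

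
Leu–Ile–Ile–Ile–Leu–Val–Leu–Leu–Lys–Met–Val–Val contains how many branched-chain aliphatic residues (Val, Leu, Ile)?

10

Matching residues: Leu1, Ile2, Ile3, Ile4, Leu5, Val6, Leu7, Leu8, Val11, Val12.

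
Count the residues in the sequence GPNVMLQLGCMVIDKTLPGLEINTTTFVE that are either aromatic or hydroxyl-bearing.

Aromatic: F, W, Y. Hydroxyl-bearing: S, T, Y.
Aromatic residues here: F27 (1).
Hydroxyl-bearing residues here: T16, T24, T25, T26 (4).
(Y belongs to both groups, but none appear in this sequence.) Total = 1 + 4 = 5.

5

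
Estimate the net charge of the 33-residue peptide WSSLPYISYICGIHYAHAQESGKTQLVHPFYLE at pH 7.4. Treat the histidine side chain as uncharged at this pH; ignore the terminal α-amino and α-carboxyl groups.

The side chains ionized at physiological pH are Lys/Arg (+1) and Asp/Glu (−1); with His treated as neutral, nothing else contributes.
Positive (K, R): K23 → +1.
Negative (D, E): E20, E33 → −2.
Net charge = (+1) + (−2) = −1.

-1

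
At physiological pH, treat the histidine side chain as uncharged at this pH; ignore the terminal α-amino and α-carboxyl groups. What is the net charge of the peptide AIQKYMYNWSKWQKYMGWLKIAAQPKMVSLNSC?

The side chains ionized at physiological pH are Lys/Arg (+1) and Asp/Glu (−1); with His treated as neutral, nothing else contributes.
Positive (K, R): K4, K11, K14, K20, K26 → +5.
Negative (D, E): none → −0.
Net charge = (+5) + (−0) = +5.

+5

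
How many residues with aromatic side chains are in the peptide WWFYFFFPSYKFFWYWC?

F, W, and Y each carry an aromatic ring on the side chain.
Matching residues: W1, W2, F3, Y4, F5, F6, F7, Y10, F12, F13, W14, Y15, W16.

13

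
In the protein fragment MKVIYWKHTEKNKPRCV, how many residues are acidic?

1

Only D (aspartate) and E (glutamate) carry a side-chain carboxylic acid.
Matching residues: E10.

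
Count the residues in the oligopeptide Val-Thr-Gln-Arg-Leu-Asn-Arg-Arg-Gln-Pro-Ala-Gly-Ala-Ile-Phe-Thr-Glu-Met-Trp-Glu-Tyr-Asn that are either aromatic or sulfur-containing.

Aromatic: F, W, Y. Sulfur-containing: C, M.
Aromatic residues here: Phe15, Trp19, Tyr21 (3).
Sulfur-containing residues here: Met18 (1).
The two groups share no amino acid, so total = 3 + 1 = 4.

4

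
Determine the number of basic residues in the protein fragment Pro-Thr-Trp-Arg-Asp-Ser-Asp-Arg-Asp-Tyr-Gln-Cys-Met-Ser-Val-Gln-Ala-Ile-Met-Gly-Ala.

2

The basic amino acids are Lys (K), Arg (R), and His (H).
Matching residues: Arg4, Arg8.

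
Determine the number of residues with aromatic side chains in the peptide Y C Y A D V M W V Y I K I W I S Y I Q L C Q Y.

F, W, and Y each carry an aromatic ring on the side chain.
Matching residues: Y1, Y3, W8, Y10, W14, Y17, Y23.

7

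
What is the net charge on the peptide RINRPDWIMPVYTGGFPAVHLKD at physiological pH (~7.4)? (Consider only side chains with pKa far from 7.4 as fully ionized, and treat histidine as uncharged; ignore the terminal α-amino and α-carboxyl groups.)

Near pH 7.4, K and R contribute +1 each, D and E contribute −1 each, and every other side chain (His included, as stated) is uncharged.
Positive (K, R): R1, R4, K22 → +3.
Negative (D, E): D6, D23 → −2.
Net charge = (+3) + (−2) = +1.

+1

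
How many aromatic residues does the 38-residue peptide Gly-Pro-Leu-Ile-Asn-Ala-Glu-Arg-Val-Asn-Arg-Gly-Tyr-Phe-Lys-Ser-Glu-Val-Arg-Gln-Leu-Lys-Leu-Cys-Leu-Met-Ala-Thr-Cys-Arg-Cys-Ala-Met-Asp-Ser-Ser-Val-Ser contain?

Phenylalanine (F), tryptophan (W), and tyrosine (Y) have aromatic ring side chains.
Matching residues: Tyr13, Phe14.

2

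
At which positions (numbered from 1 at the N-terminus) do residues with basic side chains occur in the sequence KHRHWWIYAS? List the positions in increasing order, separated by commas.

1, 2, 3, 4

The basic amino acids are Lys (K), Arg (R), and His (H).
Matching residues: K1, H2, R3, H4.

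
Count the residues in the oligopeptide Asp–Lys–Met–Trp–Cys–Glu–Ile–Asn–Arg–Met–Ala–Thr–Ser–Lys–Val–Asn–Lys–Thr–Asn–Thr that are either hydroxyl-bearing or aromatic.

Hydroxyl-bearing: S, T, Y. Aromatic: F, W, Y.
Hydroxyl-bearing residues here: Thr12, Ser13, Thr18, Thr20 (4).
Aromatic residues here: Trp4 (1).
(Y belongs to both groups, but none appear in this sequence.) Total = 4 + 1 = 5.

5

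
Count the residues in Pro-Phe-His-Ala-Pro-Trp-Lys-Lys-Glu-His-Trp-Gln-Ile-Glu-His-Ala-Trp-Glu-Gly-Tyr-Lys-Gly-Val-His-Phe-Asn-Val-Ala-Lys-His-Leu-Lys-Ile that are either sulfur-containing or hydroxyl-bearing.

1

Sulfur-containing: C, M. Hydroxyl-bearing: S, T, Y.
Sulfur-containing residues here: none (0).
Hydroxyl-bearing residues here: Tyr20 (1).
The two groups share no amino acid, so total = 0 + 1 = 1.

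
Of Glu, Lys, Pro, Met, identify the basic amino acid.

Lys

K, R, and H are the three residues with basic side chains (ε-amine, guanidinium, and imidazole respectively).
Of the listed options, only Lys belongs to this group.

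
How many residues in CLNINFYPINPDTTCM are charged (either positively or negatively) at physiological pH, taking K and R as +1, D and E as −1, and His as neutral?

1

Charged side chains at pH ~7.4: K, R (positive); D, E (negative).
Matching residues: D12.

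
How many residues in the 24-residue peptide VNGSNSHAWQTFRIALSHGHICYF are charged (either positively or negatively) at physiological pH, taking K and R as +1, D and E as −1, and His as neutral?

1

Charged side chains at pH ~7.4: K, R (positive); D, E (negative).
Matching residues: R13.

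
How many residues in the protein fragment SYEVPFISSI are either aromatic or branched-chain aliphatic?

5

Aromatic: F, W, Y. Branched-chain aliphatic: I, L, V.
Aromatic residues here: Y2, F6 (2).
Branched-chain aliphatic residues here: V4, I7, I10 (3).
The two groups share no amino acid, so total = 2 + 3 = 5.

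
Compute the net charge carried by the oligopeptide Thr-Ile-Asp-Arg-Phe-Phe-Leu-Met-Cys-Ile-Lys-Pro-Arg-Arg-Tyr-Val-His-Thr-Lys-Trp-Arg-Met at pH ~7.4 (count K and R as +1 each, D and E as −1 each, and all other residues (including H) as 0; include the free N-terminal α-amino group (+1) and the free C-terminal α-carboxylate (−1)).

+5

Positive (K, R): Arg4, Lys11, Arg13, Arg14, Lys19, Arg21 → +6.
Negative (D, E): Asp3 → −1.
The N-terminus (+1) and C-terminus (−1) cancel.
Net charge = (+6) + (−1) = +5.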